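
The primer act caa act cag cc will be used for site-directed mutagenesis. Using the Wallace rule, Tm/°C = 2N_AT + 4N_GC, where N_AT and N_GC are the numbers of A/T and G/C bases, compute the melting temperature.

Scanning the sequence gives A=5, G=1, C=6, T=2.
AT pairs contribute 7, GC pairs contribute 7.
Tm = 2×7 + 4×7 = 42°C

42°C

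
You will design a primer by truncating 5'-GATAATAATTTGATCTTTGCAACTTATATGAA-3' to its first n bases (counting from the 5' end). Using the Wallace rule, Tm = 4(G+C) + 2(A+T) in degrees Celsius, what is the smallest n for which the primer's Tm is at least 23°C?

First 10 bases: GATAATAATT → Tm = 22°C (< 23°C)
First 11 bases: GATAATAATTT → Tm = 24°C (≥ 23°C)
Since every base adds ≥2°C, Tm only increases with n, so the threshold is first crossed at n = 11.

n = 11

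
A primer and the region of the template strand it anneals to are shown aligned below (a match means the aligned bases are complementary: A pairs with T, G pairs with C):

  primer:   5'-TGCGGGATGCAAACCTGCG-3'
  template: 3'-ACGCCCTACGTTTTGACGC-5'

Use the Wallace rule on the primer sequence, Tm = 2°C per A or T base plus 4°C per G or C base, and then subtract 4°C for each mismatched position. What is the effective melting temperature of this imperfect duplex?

58°C

Primer base counts: A=4, T=3, G=7, C=5 → A+T=7, G+C=12
Perfect-match Tm = 2(7) + 4(12) = 14 + 48 = 62°C
Mismatches (positions where the bases are not complementary): 1 (at position 14)
Effective Tm = 62 − 1×4 = 62 − 4 = 58°C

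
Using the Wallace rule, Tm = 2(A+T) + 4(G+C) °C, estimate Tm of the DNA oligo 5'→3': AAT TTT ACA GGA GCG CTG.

52°C

G=5, A=5, C=3, T=5
So N_AT = 10 and N_GC = 8.
Tm = 2(10) + 4(8) = 20 + 32 = 52°C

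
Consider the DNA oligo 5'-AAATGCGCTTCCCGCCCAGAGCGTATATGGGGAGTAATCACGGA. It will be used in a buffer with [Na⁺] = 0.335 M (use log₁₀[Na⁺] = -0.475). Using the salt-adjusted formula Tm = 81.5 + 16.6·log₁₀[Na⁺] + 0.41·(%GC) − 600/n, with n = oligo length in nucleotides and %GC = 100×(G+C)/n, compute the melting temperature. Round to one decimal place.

82.3°C

Length n = 44. Base counts: T=8, G=13, A=12, C=11
G+C = 24, so %GC = 24/44 × 100 = 54.545%
Salt term: 16.6 × (-0.475) = -7.885
GC term: 0.41 × 54.545 = 22.363; length term: −600/44 = −13.636
Tm = 81.5 + (-7.885) + 22.363 − 13.636 = 82.342 → 82.3°C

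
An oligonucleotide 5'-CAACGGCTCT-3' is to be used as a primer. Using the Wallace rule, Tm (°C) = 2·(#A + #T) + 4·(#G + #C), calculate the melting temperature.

32°C

Scanning the sequence gives A=2, G=2, C=4, T=2.
A+T = 4, G+C = 6
Tm = 2×4 + 4×6 = 32°C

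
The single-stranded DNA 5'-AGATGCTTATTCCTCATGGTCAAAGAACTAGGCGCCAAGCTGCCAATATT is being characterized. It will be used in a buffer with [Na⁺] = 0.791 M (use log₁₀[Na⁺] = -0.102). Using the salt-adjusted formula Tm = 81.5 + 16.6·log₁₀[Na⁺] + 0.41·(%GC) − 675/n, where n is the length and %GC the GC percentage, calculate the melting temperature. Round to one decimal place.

84.3°C

Length n = 50. Counting bases: T=13, C=12, G=10, A=15
G+C = 22, so %GC = 22/50 × 100 = 44%
Salt term: 16.6 × (-0.102) = -1.693
GC term: 0.41 × 44 = 18.04; length term: −675/50 = −13.5
Tm = 81.5 + (-1.693) + 18.04 − 13.5 = 84.347 → 84.3°C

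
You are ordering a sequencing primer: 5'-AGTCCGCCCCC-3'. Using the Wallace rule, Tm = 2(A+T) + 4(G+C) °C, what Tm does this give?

40°C

Scanning the sequence gives C=7, G=2, A=1, T=1.
So N_AT = 2 and N_GC = 9.
Tm = 2(2) + 4(9) = 4 + 36 = 40°C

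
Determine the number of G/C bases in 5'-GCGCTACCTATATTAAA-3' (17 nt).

6

G=2, C=4, A=6, T=5
G+C = 2 + 4 = 6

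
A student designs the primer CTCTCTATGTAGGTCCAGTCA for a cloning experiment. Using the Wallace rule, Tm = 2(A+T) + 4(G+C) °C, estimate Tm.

T=7, C=6, A=4, G=4
AT pairs contribute 11, GC pairs contribute 10.
Tm = 2(11) + 4(10) = 22 + 40 = 62°C

62°C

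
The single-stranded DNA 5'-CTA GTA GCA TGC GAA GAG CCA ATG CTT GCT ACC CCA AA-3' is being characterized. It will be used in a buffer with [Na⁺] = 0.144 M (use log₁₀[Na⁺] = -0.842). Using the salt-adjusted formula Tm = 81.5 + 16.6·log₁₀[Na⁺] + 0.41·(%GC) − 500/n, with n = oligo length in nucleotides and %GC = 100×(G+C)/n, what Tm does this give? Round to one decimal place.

74.9°C

Length n = 38. Base counts: G=8, T=7, A=12, C=11
G+C = 19, so %GC = 19/38 × 100 = 50%
Salt term: 16.6 × (-0.842) = -13.977
GC term: 0.41 × 50 = 20.5; length term: −500/38 = −13.158
Tm = 81.5 + (-13.977) + 20.5 − 13.158 = 74.865 → 74.9°C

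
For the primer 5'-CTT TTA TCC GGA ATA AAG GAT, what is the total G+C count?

7

Counting bases: G=4, A=7, T=7, C=3
Total G or C: 4 + 3 = 7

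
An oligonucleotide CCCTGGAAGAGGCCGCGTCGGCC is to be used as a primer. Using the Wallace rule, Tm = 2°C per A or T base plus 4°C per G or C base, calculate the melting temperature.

T=2, A=3, C=9, G=9
A+T = 5, G+C = 18
Tm = 2×5 + 4×18 = 82°C

82°C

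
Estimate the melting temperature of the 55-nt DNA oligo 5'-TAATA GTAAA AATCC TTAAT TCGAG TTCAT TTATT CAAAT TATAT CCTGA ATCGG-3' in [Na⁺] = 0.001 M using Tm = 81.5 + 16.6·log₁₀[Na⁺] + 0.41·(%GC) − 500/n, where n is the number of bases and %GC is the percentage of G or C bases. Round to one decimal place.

33.0°C

Length n = 55. Counting bases: A=20, T=21, G=6, C=8
G+C = 14, so %GC = 14/55 × 100 = 25.455%
Salt term: 16.6 × (-3) = -49.8
GC term: 0.41 × 25.455 = 10.437; length term: −500/55 = −9.091
Tm = 81.5 + (-49.8) + 10.437 − 9.091 = 33.046 → 33.0°C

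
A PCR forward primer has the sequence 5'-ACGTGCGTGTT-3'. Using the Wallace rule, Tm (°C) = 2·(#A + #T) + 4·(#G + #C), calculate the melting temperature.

Scanning the sequence gives G=4, A=1, T=4, C=2.
AT pairs contribute 5, GC pairs contribute 6.
Tm = 4·6 + 2·5 = 24 + 10 = 34°C

34°C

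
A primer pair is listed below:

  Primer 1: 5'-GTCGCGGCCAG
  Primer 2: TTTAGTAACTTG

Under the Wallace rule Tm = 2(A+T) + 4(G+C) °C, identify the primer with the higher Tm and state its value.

Primer 1: A+T=2, G+C=9 → Tm = 2(2)+4(9) = 40°C
Primer 2: A+T=9, G+C=3 → Tm = 2(9)+4(3) = 30°C
40°C vs 30°C → primer 1 is higher.

Primer 1, 40°C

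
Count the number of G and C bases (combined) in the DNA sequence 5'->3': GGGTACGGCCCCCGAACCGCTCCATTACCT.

20

Counting bases: C=13, G=7, A=5, T=5
G+C = 7 + 13 = 20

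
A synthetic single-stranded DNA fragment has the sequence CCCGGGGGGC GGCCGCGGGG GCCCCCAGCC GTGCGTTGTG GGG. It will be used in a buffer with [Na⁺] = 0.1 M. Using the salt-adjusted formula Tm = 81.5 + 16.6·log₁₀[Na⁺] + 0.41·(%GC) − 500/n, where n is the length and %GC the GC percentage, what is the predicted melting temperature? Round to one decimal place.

89.5°C

Length n = 43. Base counts: T=4, C=15, G=23, A=1
G+C = 38, so %GC = 38/43 × 100 = 88.372%
Salt term: 16.6 × (-1) = -16.6
GC term: 0.41 × 88.372 = 36.233; length term: −500/43 = −11.628
Tm = 81.5 + (-16.6) + 36.233 − 11.628 = 89.505 → 89.5°C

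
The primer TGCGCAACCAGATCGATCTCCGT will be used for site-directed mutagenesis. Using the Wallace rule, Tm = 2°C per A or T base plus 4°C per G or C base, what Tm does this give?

Base counts: C=8, G=5, A=5, T=5
AT pairs contribute 10, GC pairs contribute 13.
Tm = 2(10) + 4(13) = 20 + 52 = 72°C

72°C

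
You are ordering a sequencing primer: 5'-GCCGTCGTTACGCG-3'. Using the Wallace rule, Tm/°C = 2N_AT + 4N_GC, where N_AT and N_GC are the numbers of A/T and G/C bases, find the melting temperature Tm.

48°C

Base counts: T=3, C=5, G=5, A=1
AT pairs contribute 4, GC pairs contribute 10.
Tm = 4·10 + 2·4 = 40 + 8 = 48°C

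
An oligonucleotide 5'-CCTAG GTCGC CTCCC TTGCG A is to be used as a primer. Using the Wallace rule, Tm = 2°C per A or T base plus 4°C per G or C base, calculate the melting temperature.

T=5, G=5, A=2, C=9
So N_AT = 7 and N_GC = 14.
Tm = 2×7 + 4×14 = 70°C

70°C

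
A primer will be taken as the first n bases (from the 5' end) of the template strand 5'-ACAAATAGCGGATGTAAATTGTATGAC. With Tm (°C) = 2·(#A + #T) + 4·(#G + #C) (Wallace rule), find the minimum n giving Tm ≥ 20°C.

First 7 bases: ACAAATA → Tm = 16°C (< 20°C)
First 8 bases: ACAAATAG → Tm = 20°C (≥ 20°C)
Each additional base adds 2°C (A/T) or 4°C (G/C), so Tm is non-decreasing in n; n = 8 is the first length to reach 20°C.

n = 8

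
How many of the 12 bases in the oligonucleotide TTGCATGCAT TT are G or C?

Scanning the sequence gives T=6, A=2, C=2, G=2.
Total G or C: 2 + 2 = 4

4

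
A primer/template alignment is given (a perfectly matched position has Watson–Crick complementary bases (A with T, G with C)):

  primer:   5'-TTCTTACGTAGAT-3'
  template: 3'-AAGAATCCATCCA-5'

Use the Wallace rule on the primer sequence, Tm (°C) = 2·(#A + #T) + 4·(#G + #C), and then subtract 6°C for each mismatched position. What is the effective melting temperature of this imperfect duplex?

22°C

Primer base counts: A=3, T=6, G=2, C=2 → A+T=9, G+C=4
Perfect-match Tm = 2(9) + 4(4) = 18 + 16 = 34°C
Mismatches (positions where the bases are not complementary): 2 (at positions 7, 12)
Effective Tm = 34 − 2×6 = 34 − 12 = 22°C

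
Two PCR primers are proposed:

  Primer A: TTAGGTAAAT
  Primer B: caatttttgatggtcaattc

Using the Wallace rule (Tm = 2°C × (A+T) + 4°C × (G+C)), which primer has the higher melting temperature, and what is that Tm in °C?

Primer B, 52°C

Primer A: A+T=8, G+C=2 → Tm = 2(8)+4(2) = 24°C
Primer B: A+T=14, G+C=6 → Tm = 2(14)+4(6) = 52°C
24°C vs 52°C → primer B is higher.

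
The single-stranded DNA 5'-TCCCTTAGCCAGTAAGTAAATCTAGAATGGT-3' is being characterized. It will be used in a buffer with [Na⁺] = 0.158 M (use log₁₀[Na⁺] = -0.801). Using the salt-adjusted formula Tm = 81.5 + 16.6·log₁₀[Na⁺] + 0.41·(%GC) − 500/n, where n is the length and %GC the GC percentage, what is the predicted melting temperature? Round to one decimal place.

Length n = 31. Counting bases: A=10, T=9, G=6, C=6
G+C = 12, so %GC = 12/31 × 100 = 38.71%
Salt term: 16.6 × (-0.801) = -13.297
GC term: 0.41 × 38.71 = 15.871; length term: −500/31 = −16.129
Tm = 81.5 + (-13.297) + 15.871 − 16.129 = 67.945 → 67.9°C

67.9°C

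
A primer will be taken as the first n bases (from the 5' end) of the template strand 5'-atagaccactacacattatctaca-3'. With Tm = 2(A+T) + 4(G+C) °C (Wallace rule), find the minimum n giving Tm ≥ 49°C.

First 18 bases: ATAGACCACTACACATTA → Tm = 48°C (< 49°C)
First 19 bases: ATAGACCACTACACATTAT → Tm = 50°C (≥ 49°C)
Each additional base adds 2°C (A/T) or 4°C (G/C), so Tm is non-decreasing in n; n = 19 is the first length to reach 49°C.

n = 19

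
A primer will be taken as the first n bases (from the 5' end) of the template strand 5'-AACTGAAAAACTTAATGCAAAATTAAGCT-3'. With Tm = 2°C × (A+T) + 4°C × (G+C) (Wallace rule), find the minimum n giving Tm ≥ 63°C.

n = 27

First 26 bases: AACTGAAAAACTTAATGCAAAATTAA → Tm = 62°C (< 63°C)
First 27 bases: AACTGAAAAACTTAATGCAAAATTAAG → Tm = 66°C (≥ 63°C)
Each additional base adds 2°C (A/T) or 4°C (G/C), so Tm is non-decreasing in n; n = 27 is the first length to reach 63°C.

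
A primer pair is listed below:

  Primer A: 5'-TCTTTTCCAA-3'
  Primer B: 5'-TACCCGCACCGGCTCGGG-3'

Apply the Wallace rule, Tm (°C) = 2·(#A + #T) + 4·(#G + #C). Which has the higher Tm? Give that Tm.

Primer B, 64°C

Primer A: A+T=7, G+C=3 → Tm = 2(7)+4(3) = 26°C
Primer B: A+T=4, G+C=14 → Tm = 2(4)+4(14) = 64°C
26°C vs 64°C → primer B is higher.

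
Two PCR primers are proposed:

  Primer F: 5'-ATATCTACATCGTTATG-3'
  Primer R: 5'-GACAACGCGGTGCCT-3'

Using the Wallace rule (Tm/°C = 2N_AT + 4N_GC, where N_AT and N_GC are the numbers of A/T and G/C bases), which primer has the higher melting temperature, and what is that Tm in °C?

Primer F: A+T=12, G+C=5 → Tm = 2(12)+4(5) = 44°C
Primer R: A+T=5, G+C=10 → Tm = 2(5)+4(10) = 50°C
44°C vs 50°C → primer R is higher.

Primer R, 50°C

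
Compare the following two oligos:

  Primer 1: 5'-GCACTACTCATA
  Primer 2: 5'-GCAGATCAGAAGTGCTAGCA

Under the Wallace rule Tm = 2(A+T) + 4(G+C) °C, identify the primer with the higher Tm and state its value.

Primer 1: A+T=7, G+C=5 → Tm = 2(7)+4(5) = 34°C
Primer 2: A+T=10, G+C=10 → Tm = 2(10)+4(10) = 60°C
34°C vs 60°C → primer 2 is higher.

Primer 2, 60°C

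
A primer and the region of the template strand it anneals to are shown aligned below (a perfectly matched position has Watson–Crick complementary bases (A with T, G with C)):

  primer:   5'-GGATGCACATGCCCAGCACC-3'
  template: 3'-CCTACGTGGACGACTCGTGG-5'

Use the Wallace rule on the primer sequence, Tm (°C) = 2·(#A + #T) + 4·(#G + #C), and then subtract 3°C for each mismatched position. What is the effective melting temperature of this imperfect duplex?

57°C

Primer base counts: A=5, T=2, G=5, C=8 → A+T=7, G+C=13
Perfect-match Tm = 2(7) + 4(13) = 14 + 52 = 66°C
Mismatches (positions where the bases are not complementary): 3 (at positions 9, 13, 14)
Effective Tm = 66 − 3×3 = 66 − 9 = 57°C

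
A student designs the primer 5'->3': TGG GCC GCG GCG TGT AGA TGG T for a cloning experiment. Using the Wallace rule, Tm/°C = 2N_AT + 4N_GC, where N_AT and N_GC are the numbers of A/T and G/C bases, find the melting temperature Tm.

74°C

Base counts: T=5, A=2, G=11, C=4
So N_AT = 7 and N_GC = 15.
Tm = 2(7) + 4(15) = 14 + 60 = 74°C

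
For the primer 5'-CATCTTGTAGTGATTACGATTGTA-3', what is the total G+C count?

Base counts: G=5, A=6, C=3, T=10
Total G or C: 5 + 3 = 8

8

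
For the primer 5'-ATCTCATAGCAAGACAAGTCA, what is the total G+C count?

8

C=5, A=9, T=4, G=3
G+C = 3 + 5 = 8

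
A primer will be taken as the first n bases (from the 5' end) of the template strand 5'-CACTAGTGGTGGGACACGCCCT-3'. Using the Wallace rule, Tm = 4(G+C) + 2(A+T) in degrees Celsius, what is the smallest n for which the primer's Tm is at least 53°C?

n = 17

First 16 bases: CACTAGTGGTGGGACA → Tm = 50°C (< 53°C)
First 17 bases: CACTAGTGGTGGGACAC → Tm = 54°C (≥ 53°C)
Since every base adds ≥2°C, Tm only increases with n, so the threshold is first crossed at n = 17.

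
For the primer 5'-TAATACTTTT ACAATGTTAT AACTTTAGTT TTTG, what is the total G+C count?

6

A=10, C=3, T=18, G=3
G+C = 3 + 3 = 6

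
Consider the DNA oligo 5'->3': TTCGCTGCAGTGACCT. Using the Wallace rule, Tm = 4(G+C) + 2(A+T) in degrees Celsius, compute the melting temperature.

Counting bases: C=5, G=4, T=5, A=2
AT pairs contribute 7, GC pairs contribute 9.
Tm = 2×7 + 4×9 = 50°C

50°C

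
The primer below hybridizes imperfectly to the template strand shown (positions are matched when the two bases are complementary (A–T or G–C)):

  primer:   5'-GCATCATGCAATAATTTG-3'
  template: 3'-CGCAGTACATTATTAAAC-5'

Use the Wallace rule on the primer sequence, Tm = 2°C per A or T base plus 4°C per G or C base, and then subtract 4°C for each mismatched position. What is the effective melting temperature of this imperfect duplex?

Primer base counts: A=6, T=6, G=3, C=3 → A+T=12, G+C=6
Perfect-match Tm = 2(12) + 4(6) = 24 + 24 = 48°C
Mismatches (positions where the bases are not complementary): 2 (at positions 3, 9)
Effective Tm = 48 − 2×4 = 48 − 8 = 40°C

40°C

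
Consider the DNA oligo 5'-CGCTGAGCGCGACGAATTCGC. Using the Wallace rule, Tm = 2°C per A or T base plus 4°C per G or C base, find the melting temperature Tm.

Counting bases: A=4, T=3, G=7, C=7
AT pairs contribute 7, GC pairs contribute 14.
Tm = 2×7 + 4×14 = 70°C

70°C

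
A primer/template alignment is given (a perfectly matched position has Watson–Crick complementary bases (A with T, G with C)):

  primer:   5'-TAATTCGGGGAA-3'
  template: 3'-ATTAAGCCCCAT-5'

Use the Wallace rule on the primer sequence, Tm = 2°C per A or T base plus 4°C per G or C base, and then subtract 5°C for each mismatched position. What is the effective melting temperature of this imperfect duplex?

29°C

Primer base counts: A=4, T=3, G=4, C=1 → A+T=7, G+C=5
Perfect-match Tm = 2(7) + 4(5) = 14 + 20 = 34°C
Mismatches (positions where the bases are not complementary): 1 (at position 11)
Effective Tm = 34 − 1×5 = 34 − 5 = 29°C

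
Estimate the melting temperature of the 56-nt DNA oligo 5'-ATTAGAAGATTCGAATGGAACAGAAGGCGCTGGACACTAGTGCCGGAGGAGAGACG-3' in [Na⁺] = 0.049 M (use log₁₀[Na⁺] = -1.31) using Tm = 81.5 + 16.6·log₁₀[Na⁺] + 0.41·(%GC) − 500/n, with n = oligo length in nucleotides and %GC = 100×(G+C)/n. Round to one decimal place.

Length n = 56. Base counts: G=20, C=9, A=19, T=8
G+C = 29, so %GC = 29/56 × 100 = 51.786%
Salt term: 16.6 × (-1.31) = -21.746
GC term: 0.41 × 51.786 = 21.232; length term: −500/56 = −8.929
Tm = 81.5 + (-21.746) + 21.232 − 8.929 = 72.057 → 72.1°C

72.1°C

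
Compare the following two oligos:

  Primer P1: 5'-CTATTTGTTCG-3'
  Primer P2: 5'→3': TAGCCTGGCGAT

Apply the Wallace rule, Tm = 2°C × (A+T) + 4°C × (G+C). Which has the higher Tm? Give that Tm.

Primer P1: A+T=7, G+C=4 → Tm = 2(7)+4(4) = 30°C
Primer P2: A+T=5, G+C=7 → Tm = 2(5)+4(7) = 38°C
30°C vs 38°C → primer P2 is higher.

Primer P2, 38°C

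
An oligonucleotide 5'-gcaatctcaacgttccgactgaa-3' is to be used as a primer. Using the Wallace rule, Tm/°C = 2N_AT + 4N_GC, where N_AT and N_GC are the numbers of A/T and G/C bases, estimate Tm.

68°C

Counting bases: C=7, A=7, G=4, T=5
AT pairs contribute 12, GC pairs contribute 11.
Tm = 2(12) + 4(11) = 24 + 44 = 68°C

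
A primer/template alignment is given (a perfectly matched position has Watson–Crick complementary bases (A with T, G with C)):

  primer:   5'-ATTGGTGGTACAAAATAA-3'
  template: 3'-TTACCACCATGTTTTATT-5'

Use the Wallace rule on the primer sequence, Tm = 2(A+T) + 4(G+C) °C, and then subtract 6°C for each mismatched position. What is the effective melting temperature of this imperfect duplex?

Primer base counts: A=8, T=5, G=4, C=1 → A+T=13, G+C=5
Perfect-match Tm = 2(13) + 4(5) = 26 + 20 = 46°C
Mismatches (positions where the bases are not complementary): 1 (at position 2)
Effective Tm = 46 − 1×6 = 46 − 6 = 40°C

40°C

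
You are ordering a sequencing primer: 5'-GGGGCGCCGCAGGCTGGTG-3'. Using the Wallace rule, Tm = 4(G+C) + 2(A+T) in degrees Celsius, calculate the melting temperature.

70°C

A=1, C=5, T=2, G=11
A+T = 3, G+C = 16
Tm = 2(3) + 4(16) = 6 + 64 = 70°C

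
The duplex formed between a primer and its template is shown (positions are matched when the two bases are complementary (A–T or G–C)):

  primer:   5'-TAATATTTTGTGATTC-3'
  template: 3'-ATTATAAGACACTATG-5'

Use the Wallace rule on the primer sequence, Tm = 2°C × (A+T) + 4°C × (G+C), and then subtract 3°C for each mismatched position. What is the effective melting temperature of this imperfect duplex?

32°C

Primer base counts: A=4, T=9, G=2, C=1 → A+T=13, G+C=3
Perfect-match Tm = 2(13) + 4(3) = 26 + 12 = 38°C
Mismatches (positions where the bases are not complementary): 2 (at positions 8, 15)
Effective Tm = 38 − 2×3 = 38 − 6 = 32°C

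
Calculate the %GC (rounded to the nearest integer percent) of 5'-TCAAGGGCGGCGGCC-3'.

Scanning the sequence gives G=7, A=2, C=5, T=1.
G+C = 7 + 5 = 12 out of 15 bases
%GC = 12/15 × 100 = 80% ≈ 80%

80%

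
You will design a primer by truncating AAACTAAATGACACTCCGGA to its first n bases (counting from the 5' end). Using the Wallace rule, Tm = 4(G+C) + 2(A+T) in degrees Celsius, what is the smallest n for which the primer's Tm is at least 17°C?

First 7 bases: AAACTAA → Tm = 16°C (< 17°C)
First 8 bases: AAACTAAA → Tm = 18°C (≥ 17°C)
Each additional base adds 2°C (A/T) or 4°C (G/C), so Tm is non-decreasing in n; n = 8 is the first length to reach 17°C.

n = 8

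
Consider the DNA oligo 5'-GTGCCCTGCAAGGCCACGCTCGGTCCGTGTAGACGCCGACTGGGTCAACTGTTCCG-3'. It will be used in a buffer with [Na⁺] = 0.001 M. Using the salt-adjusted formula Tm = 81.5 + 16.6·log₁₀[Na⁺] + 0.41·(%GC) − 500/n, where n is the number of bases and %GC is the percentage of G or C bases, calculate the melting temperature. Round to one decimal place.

Length n = 56. Scanning the sequence gives A=8, G=18, C=19, T=11.
G+C = 37, so %GC = 37/56 × 100 = 66.071%
Salt term: 16.6 × (-3) = -49.8
GC term: 0.41 × 66.071 = 27.089; length term: −500/56 = −8.929
Tm = 81.5 + (-49.8) + 27.089 − 8.929 = 49.86 → 49.9°C

49.9°C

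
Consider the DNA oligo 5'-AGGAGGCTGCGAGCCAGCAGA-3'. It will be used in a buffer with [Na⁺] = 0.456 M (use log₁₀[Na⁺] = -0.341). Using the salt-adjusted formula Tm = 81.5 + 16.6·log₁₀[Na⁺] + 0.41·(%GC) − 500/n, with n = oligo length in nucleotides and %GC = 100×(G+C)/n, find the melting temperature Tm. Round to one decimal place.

79.4°C

Length n = 21. Base counts: C=5, A=6, T=1, G=9
G+C = 14, so %GC = 14/21 × 100 = 66.667%
Salt term: 16.6 × (-0.341) = -5.661
GC term: 0.41 × 66.667 = 27.333; length term: −500/21 = −23.81
Tm = 81.5 + (-5.661) + 27.333 − 23.81 = 79.362 → 79.4°C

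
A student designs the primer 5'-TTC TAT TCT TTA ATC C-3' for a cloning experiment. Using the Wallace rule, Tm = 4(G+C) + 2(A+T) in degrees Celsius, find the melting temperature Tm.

40°C

Counting bases: T=9, C=4, G=0, A=3
AT pairs contribute 12, GC pairs contribute 4.
Tm = 4·4 + 2·12 = 16 + 24 = 40°C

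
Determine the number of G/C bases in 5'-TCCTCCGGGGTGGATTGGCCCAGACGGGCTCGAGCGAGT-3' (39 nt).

Scanning the sequence gives A=5, G=16, C=11, T=7.
G+C = 16 + 11 = 27

27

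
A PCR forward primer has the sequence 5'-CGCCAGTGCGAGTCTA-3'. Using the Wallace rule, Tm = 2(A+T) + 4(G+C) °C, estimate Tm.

52°C

Scanning the sequence gives C=5, G=5, A=3, T=3.
AT pairs contribute 6, GC pairs contribute 10.
Tm = 2×6 + 4×10 = 52°C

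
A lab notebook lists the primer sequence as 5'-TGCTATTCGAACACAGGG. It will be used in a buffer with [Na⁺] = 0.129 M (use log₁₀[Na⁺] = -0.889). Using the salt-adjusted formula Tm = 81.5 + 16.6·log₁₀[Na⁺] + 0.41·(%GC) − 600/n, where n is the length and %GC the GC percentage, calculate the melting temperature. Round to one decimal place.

Length n = 18. G=5, C=4, T=4, A=5
G+C = 9, so %GC = 9/18 × 100 = 50%
Salt term: 16.6 × (-0.889) = -14.757
GC term: 0.41 × 50 = 20.5; length term: −600/18 = −33.333
Tm = 81.5 + (-14.757) + 20.5 − 33.333 = 53.91 → 53.9°C

53.9°C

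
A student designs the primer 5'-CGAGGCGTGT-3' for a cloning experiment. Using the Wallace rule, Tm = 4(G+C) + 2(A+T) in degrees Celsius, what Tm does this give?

Base counts: A=1, G=5, C=2, T=2
So N_AT = 3 and N_GC = 7.
Tm = 2×3 + 4×7 = 34°C

34°C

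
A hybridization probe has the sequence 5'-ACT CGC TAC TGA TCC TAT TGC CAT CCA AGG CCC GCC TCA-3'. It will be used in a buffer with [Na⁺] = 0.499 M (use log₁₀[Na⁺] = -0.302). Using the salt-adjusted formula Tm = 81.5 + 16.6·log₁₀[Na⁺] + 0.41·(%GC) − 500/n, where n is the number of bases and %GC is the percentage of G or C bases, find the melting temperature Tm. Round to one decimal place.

Length n = 39. Counting bases: C=16, A=8, G=6, T=9
G+C = 22, so %GC = 22/39 × 100 = 56.41%
Salt term: 16.6 × (-0.302) = -5.013
GC term: 0.41 × 56.41 = 23.128; length term: −500/39 = −12.821
Tm = 81.5 + (-5.013) + 23.128 − 12.821 = 86.794 → 86.8°C

86.8°C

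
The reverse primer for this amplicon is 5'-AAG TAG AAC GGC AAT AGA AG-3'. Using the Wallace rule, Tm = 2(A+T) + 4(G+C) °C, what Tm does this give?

56°C

C=2, T=2, A=10, G=6
A+T = 12, G+C = 8
Tm = 4·8 + 2·12 = 32 + 24 = 56°C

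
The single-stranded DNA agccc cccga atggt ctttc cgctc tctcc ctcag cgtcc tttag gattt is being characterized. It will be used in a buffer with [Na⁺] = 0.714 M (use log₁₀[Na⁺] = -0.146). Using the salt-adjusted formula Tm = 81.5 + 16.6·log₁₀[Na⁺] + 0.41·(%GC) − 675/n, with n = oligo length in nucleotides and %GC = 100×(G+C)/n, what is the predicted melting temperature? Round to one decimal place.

88.5°C

Length n = 50. Base counts: C=19, T=16, G=9, A=6
G+C = 28, so %GC = 28/50 × 100 = 56%
Salt term: 16.6 × (-0.146) = -2.424
GC term: 0.41 × 56 = 22.96; length term: −675/50 = −13.5
Tm = 81.5 + (-2.424) + 22.96 − 13.5 = 88.536 → 88.5°C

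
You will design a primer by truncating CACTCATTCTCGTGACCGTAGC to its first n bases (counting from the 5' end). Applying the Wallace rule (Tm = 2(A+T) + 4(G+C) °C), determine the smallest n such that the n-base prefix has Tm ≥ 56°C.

First 17 bases: CACTCATTCTCGTGACC → Tm = 52°C (< 56°C)
First 18 bases: CACTCATTCTCGTGACCG → Tm = 56°C (≥ 56°C)
Since every base adds ≥2°C, Tm only increases with n, so the threshold is first crossed at n = 18.

n = 18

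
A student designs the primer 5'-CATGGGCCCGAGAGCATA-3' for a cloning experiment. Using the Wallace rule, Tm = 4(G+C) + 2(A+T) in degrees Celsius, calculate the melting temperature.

Counting bases: A=5, C=5, G=6, T=2
AT pairs contribute 7, GC pairs contribute 11.
Tm = 4·11 + 2·7 = 44 + 14 = 58°C

58°C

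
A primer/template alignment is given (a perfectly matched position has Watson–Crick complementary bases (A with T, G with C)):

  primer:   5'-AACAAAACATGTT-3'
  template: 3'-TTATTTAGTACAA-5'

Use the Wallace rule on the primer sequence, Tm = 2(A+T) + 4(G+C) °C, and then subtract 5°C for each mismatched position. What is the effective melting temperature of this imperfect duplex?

Primer base counts: A=7, T=3, G=1, C=2 → A+T=10, G+C=3
Perfect-match Tm = 2(10) + 4(3) = 20 + 12 = 32°C
Mismatches (positions where the bases are not complementary): 2 (at positions 3, 7)
Effective Tm = 32 − 2×5 = 32 − 10 = 22°C

22°C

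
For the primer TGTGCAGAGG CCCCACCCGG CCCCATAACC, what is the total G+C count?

21

Base counts: T=3, A=6, G=7, C=14
G+C = 7 + 14 = 21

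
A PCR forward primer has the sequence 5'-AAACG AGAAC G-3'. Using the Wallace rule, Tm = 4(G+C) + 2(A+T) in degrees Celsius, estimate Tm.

Scanning the sequence gives G=3, C=2, A=6, T=0.
AT pairs contribute 6, GC pairs contribute 5.
Tm = 4·5 + 2·6 = 20 + 12 = 32°C

32°C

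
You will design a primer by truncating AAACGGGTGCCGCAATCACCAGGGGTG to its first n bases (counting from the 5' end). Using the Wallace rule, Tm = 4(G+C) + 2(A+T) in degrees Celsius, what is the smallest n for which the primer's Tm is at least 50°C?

First 15 bases: AAACGGGTGCCGCAA → Tm = 48°C (< 50°C)
First 16 bases: AAACGGGTGCCGCAAT → Tm = 50°C (≥ 50°C)
Each additional base adds 2°C (A/T) or 4°C (G/C), so Tm is non-decreasing in n; n = 16 is the first length to reach 50°C.

n = 16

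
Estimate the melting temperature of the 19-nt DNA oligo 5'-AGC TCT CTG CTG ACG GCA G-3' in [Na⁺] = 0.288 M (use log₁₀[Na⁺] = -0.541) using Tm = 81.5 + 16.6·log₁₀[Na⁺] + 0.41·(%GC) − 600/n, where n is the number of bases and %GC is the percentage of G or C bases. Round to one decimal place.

66.8°C

Length n = 19. Scanning the sequence gives G=6, C=6, A=3, T=4.
G+C = 12, so %GC = 12/19 × 100 = 63.158%
Salt term: 16.6 × (-0.541) = -8.981
GC term: 0.41 × 63.158 = 25.895; length term: −600/19 = −31.579
Tm = 81.5 + (-8.981) + 25.895 − 31.579 = 66.835 → 66.8°C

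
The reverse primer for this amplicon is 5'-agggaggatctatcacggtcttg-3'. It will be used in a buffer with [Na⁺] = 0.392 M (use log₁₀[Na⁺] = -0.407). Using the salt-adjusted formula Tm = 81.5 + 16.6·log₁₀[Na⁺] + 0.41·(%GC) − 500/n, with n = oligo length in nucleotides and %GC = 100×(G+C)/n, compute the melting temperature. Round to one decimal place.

74.4°C

Length n = 23. A=5, G=8, T=6, C=4
G+C = 12, so %GC = 12/23 × 100 = 52.174%
Salt term: 16.6 × (-0.407) = -6.756
GC term: 0.41 × 52.174 = 21.391; length term: −500/23 = −21.739
Tm = 81.5 + (-6.756) + 21.391 − 21.739 = 74.396 → 74.4°C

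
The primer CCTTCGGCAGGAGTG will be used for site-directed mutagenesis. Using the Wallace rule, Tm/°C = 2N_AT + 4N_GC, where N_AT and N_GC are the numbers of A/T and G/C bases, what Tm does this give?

50°C

Counting bases: C=4, A=2, G=6, T=3
A+T = 5, G+C = 10
Tm = 2×5 + 4×10 = 50°C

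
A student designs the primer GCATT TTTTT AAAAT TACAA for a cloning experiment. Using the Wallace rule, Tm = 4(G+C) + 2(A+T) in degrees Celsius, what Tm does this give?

C=2, G=1, T=9, A=8
So N_AT = 17 and N_GC = 3.
Tm = 2×17 + 4×3 = 46°C

46°C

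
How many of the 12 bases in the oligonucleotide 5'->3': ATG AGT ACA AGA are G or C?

4

Counting bases: C=1, G=3, A=6, T=2
Total G or C: 3 + 1 = 4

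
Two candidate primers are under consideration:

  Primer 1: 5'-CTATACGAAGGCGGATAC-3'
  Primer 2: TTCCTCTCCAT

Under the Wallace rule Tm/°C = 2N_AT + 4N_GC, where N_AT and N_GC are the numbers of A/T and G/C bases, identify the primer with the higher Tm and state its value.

Primer 1, 54°C

Primer 1: A+T=9, G+C=9 → Tm = 2(9)+4(9) = 54°C
Primer 2: A+T=6, G+C=5 → Tm = 2(6)+4(5) = 32°C
54°C vs 32°C → primer 1 is higher.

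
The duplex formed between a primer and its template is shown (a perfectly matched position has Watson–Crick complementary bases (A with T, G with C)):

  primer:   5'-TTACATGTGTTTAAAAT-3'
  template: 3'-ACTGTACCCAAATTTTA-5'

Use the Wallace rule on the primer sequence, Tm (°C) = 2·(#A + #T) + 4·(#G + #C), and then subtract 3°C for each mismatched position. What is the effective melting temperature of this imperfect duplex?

Primer base counts: A=6, T=8, G=2, C=1 → A+T=14, G+C=3
Perfect-match Tm = 2(14) + 4(3) = 28 + 12 = 40°C
Mismatches (positions where the bases are not complementary): 2 (at positions 2, 8)
Effective Tm = 40 − 2×3 = 40 − 6 = 34°C

34°C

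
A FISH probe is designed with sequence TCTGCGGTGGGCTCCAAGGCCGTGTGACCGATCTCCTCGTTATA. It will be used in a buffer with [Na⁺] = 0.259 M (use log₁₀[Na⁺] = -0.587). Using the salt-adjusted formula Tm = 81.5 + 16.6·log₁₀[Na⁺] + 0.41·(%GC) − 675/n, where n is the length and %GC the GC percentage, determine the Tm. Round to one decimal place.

80.6°C

Length n = 44. Counting bases: G=13, A=6, T=12, C=13
G+C = 26, so %GC = 26/44 × 100 = 59.091%
Salt term: 16.6 × (-0.587) = -9.744
GC term: 0.41 × 59.091 = 24.227; length term: −675/44 = −15.341
Tm = 81.5 + (-9.744) + 24.227 − 15.341 = 80.642 → 80.6°C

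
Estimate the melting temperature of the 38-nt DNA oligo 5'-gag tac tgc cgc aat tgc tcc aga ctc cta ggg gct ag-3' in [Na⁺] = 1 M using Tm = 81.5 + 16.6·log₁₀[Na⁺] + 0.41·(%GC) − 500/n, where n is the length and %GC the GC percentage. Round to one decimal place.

Length n = 38. C=11, G=11, A=8, T=8
G+C = 22, so %GC = 22/38 × 100 = 57.895%
Salt term: 16.6 × (0) = 0
GC term: 0.41 × 57.895 = 23.737; length term: −500/38 = −13.158
Tm = 81.5 + (0) + 23.737 − 13.158 = 92.079 → 92.1°C

92.1°C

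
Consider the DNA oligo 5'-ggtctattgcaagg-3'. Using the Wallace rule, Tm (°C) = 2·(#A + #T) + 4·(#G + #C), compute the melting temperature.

42°C

Scanning the sequence gives C=2, T=4, A=3, G=5.
So N_AT = 7 and N_GC = 7.
Tm = 2(7) + 4(7) = 14 + 28 = 42°C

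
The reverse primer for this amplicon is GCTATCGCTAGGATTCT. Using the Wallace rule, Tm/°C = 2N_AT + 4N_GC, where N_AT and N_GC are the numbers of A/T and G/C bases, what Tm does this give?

C=4, A=3, T=6, G=4
A+T = 9, G+C = 8
Tm = 4·8 + 2·9 = 32 + 18 = 50°C

50°C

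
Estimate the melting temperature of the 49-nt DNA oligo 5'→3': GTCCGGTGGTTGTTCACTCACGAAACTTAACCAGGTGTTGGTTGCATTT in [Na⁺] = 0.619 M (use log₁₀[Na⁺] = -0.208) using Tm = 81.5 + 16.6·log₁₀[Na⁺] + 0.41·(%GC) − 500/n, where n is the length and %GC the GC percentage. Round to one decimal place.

87.1°C

Length n = 49. Base counts: G=13, A=9, C=10, T=17
G+C = 23, so %GC = 23/49 × 100 = 46.939%
Salt term: 16.6 × (-0.208) = -3.453
GC term: 0.41 × 46.939 = 19.245; length term: −500/49 = −10.204
Tm = 81.5 + (-3.453) + 19.245 − 10.204 = 87.088 → 87.1°C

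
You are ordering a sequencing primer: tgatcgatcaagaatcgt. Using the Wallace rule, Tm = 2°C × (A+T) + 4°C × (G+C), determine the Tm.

50°C

Counting bases: T=5, G=4, A=6, C=3
So N_AT = 11 and N_GC = 7.
Tm = 4·7 + 2·11 = 28 + 22 = 50°C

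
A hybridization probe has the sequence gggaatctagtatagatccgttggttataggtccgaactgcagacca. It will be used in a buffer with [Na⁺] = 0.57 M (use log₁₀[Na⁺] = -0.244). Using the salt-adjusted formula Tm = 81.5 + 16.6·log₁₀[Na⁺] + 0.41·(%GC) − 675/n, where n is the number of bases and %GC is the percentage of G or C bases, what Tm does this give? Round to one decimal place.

82.3°C

Length n = 47. C=9, T=12, G=13, A=13
G+C = 22, so %GC = 22/47 × 100 = 46.809%
Salt term: 16.6 × (-0.244) = -4.05
GC term: 0.41 × 46.809 = 19.192; length term: −675/47 = −14.362
Tm = 81.5 + (-4.05) + 19.192 − 14.362 = 82.28 → 82.3°C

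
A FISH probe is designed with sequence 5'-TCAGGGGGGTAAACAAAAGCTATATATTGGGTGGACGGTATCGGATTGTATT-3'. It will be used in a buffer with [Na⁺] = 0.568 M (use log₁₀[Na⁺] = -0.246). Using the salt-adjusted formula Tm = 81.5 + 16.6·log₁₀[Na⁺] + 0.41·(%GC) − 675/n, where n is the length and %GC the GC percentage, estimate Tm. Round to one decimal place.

Length n = 52. Scanning the sequence gives G=17, C=5, A=15, T=15.
G+C = 22, so %GC = 22/52 × 100 = 42.308%
Salt term: 16.6 × (-0.246) = -4.084
GC term: 0.41 × 42.308 = 17.346; length term: −675/52 = −12.981
Tm = 81.5 + (-4.084) + 17.346 − 12.981 = 81.781 → 81.8°C

81.8°C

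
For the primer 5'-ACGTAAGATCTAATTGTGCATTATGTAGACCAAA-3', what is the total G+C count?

11

Base counts: C=5, A=13, T=10, G=6
Total G or C: 6 + 5 = 11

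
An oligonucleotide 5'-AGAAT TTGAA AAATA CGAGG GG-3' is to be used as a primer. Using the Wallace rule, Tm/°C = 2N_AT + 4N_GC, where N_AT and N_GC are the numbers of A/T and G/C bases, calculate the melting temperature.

60°C

Base counts: G=7, C=1, A=10, T=4
A+T = 14, G+C = 8
Tm = 2×14 + 4×8 = 60°C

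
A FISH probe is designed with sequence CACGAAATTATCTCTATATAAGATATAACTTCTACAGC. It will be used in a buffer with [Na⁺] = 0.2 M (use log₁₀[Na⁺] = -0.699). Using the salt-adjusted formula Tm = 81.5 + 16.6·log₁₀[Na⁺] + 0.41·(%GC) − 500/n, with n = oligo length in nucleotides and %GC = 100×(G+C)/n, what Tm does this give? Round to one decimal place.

68.6°C

Length n = 38. C=8, A=15, G=3, T=12
G+C = 11, so %GC = 11/38 × 100 = 28.947%
Salt term: 16.6 × (-0.699) = -11.603
GC term: 0.41 × 28.947 = 11.868; length term: −500/38 = −13.158
Tm = 81.5 + (-11.603) + 11.868 − 13.158 = 68.607 → 68.6°C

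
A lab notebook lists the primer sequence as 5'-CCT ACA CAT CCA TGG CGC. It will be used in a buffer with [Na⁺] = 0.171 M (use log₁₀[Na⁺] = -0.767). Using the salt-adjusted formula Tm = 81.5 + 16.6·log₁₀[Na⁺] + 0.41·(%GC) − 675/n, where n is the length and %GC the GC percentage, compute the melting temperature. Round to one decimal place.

56.3°C

Length n = 18. Base counts: C=8, T=3, A=4, G=3
G+C = 11, so %GC = 11/18 × 100 = 61.111%
Salt term: 16.6 × (-0.767) = -12.732
GC term: 0.41 × 61.111 = 25.056; length term: −675/18 = −37.5
Tm = 81.5 + (-12.732) + 25.056 − 37.5 = 56.324 → 56.3°C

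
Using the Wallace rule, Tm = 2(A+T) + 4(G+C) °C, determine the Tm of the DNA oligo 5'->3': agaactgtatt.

Base counts: A=4, T=4, C=1, G=2
AT pairs contribute 8, GC pairs contribute 3.
Tm = 4·3 + 2·8 = 12 + 16 = 28°C

28°C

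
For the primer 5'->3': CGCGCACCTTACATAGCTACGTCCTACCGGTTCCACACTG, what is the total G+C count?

Base counts: A=8, C=16, T=9, G=7
Total G or C: 7 + 16 = 23

23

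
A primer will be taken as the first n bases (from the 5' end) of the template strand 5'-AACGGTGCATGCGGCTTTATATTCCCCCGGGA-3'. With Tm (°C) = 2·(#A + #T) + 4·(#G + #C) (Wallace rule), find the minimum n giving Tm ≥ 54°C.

First 16 bases: AACGGTGCATGCGGCT → Tm = 52°C (< 54°C)
First 17 bases: AACGGTGCATGCGGCTT → Tm = 54°C (≥ 54°C)
Since every base adds ≥2°C, Tm only increases with n, so the threshold is first crossed at n = 17.

n = 17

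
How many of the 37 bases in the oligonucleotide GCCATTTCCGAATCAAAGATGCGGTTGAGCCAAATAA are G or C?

Scanning the sequence gives C=8, G=8, A=13, T=8.
Total G or C: 8 + 8 = 16

16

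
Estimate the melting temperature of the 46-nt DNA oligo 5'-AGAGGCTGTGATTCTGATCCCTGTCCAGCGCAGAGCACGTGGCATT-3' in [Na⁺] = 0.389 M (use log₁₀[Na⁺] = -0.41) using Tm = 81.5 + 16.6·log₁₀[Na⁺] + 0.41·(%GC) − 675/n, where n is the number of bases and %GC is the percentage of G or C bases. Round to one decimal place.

Length n = 46. Scanning the sequence gives T=11, G=14, A=9, C=12.
G+C = 26, so %GC = 26/46 × 100 = 56.522%
Salt term: 16.6 × (-0.41) = -6.806
GC term: 0.41 × 56.522 = 23.174; length term: −675/46 = −14.674
Tm = 81.5 + (-6.806) + 23.174 − 14.674 = 83.194 → 83.2°C

83.2°C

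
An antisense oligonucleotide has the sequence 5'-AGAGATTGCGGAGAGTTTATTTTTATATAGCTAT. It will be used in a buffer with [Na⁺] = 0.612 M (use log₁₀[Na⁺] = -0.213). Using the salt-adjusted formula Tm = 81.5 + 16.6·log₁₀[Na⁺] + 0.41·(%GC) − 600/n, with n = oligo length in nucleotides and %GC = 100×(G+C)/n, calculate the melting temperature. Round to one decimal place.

72.4°C

Length n = 34. Base counts: A=10, C=2, G=8, T=14
G+C = 10, so %GC = 10/34 × 100 = 29.412%
Salt term: 16.6 × (-0.213) = -3.536
GC term: 0.41 × 29.412 = 12.059; length term: −600/34 = −17.647
Tm = 81.5 + (-3.536) + 12.059 − 17.647 = 72.376 → 72.4°C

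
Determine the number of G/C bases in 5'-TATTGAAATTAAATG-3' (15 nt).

Counting bases: A=7, T=6, G=2, C=0
Total G or C: 2 + 0 = 2

2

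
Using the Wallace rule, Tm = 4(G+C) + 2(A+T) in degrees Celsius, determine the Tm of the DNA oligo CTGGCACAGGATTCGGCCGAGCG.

Scanning the sequence gives A=4, T=3, G=9, C=7.
So N_AT = 7 and N_GC = 16.
Tm = 2×7 + 4×16 = 78°C

78°C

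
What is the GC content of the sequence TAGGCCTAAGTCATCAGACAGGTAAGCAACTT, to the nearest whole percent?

Scanning the sequence gives T=7, A=11, C=7, G=7.
G+C = 7 + 7 = 14 out of 32 bases
%GC = 14/32 × 100 = 43.75% ≈ 44%

44%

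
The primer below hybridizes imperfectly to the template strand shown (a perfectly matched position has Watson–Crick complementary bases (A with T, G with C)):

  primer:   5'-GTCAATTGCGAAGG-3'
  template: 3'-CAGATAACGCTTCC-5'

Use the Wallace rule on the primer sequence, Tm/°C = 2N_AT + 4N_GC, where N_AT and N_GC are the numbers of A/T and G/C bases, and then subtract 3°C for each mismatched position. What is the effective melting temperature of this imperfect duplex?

39°C

Primer base counts: A=4, T=3, G=5, C=2 → A+T=7, G+C=7
Perfect-match Tm = 2(7) + 4(7) = 14 + 28 = 42°C
Mismatches (positions where the bases are not complementary): 1 (at position 4)
Effective Tm = 42 − 1×3 = 42 − 3 = 39°C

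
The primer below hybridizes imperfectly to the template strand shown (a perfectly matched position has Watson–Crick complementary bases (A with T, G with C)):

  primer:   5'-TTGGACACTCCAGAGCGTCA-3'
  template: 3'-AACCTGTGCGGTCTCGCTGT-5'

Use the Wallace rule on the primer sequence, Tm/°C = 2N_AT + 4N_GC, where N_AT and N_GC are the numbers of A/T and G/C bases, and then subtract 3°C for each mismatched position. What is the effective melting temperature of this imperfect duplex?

Primer base counts: A=5, T=4, G=5, C=6 → A+T=9, G+C=11
Perfect-match Tm = 2(9) + 4(11) = 18 + 44 = 62°C
Mismatches (positions where the bases are not complementary): 2 (at positions 9, 18)
Effective Tm = 62 − 2×3 = 62 − 6 = 56°C

56°C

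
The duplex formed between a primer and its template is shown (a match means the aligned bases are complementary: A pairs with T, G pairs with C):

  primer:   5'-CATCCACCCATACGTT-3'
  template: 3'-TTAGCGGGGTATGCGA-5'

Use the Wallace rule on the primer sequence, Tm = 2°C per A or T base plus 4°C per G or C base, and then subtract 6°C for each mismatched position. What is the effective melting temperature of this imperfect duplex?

Primer base counts: A=4, T=4, G=1, C=7 → A+T=8, G+C=8
Perfect-match Tm = 2(8) + 4(8) = 16 + 32 = 48°C
Mismatches (positions where the bases are not complementary): 4 (at positions 1, 5, 6, 15)
Effective Tm = 48 − 4×6 = 48 − 24 = 24°C

24°C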